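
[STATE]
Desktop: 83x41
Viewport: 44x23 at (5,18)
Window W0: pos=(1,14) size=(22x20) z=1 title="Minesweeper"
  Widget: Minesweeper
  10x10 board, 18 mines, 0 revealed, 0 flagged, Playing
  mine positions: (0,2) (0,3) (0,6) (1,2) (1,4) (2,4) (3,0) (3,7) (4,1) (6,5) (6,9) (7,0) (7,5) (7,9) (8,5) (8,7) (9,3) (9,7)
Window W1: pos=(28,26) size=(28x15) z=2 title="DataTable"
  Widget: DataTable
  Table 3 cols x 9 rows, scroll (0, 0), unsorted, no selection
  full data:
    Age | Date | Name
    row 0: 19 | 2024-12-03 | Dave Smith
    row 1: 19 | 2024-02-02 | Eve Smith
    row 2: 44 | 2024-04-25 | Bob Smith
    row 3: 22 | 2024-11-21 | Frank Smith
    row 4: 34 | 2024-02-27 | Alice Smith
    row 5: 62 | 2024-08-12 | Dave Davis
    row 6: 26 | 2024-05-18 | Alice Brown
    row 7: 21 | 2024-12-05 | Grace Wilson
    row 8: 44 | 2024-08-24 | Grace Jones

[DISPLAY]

■■■■■■■          ┃                          
■■■■■■■          ┃                          
■■■■■■■          ┃                          
■■■■■■■          ┃                          
■■■■■■■          ┃                          
■■■■■■■          ┃                          
■■■■■■■          ┃                          
■■■■■■■          ┃                          
■■■■■■■          ┃     ┏━━━━━━━━━━━━━━━━━━━━
                 ┃     ┃ DataTable          
                 ┃     ┠────────────────────
                 ┃     ┃Age│Date      │Name 
                 ┃     ┃───┼──────────┼─────
                 ┃     ┃19 │2024-12-03│Dave 
                 ┃     ┃19 │2024-02-02│Eve S
━━━━━━━━━━━━━━━━━┛     ┃44 │2024-04-25│Bob S
                       ┃22 │2024-11-21│Frank
                       ┃34 │2024-02-27│Alice
                       ┃62 │2024-08-12│Dave 
                       ┃26 │2024-05-18│Alice
                       ┃21 │2024-12-05│Grace
                       ┃44 │2024-08-24│Grace
                       ┗━━━━━━━━━━━━━━━━━━━━


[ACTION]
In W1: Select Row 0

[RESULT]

■■■■■■■          ┃                          
■■■■■■■          ┃                          
■■■■■■■          ┃                          
■■■■■■■          ┃                          
■■■■■■■          ┃                          
■■■■■■■          ┃                          
■■■■■■■          ┃                          
■■■■■■■          ┃                          
■■■■■■■          ┃     ┏━━━━━━━━━━━━━━━━━━━━
                 ┃     ┃ DataTable          
                 ┃     ┠────────────────────
                 ┃     ┃Age│Date      │Name 
                 ┃     ┃───┼──────────┼─────
                 ┃     ┃>9 │2024-12-03│Dave 
                 ┃     ┃19 │2024-02-02│Eve S
━━━━━━━━━━━━━━━━━┛     ┃44 │2024-04-25│Bob S
                       ┃22 │2024-11-21│Frank
                       ┃34 │2024-02-27│Alice
                       ┃62 │2024-08-12│Dave 
                       ┃26 │2024-05-18│Alice
                       ┃21 │2024-12-05│Grace
                       ┃44 │2024-08-24│Grace
                       ┗━━━━━━━━━━━━━━━━━━━━


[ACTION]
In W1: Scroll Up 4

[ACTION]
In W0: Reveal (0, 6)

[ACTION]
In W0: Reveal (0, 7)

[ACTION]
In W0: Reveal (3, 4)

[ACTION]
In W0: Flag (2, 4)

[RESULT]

■✹■■■■■          ┃                          
■✹■■■■■          ┃                          
■■■■✹■■          ┃                          
■■■■■■■          ┃                          
■■■■■■■          ┃                          
■■✹■■■✹          ┃                          
■■✹■■■✹          ┃                          
■■✹■✹■■          ┃                          
✹■■■✹■■          ┃     ┏━━━━━━━━━━━━━━━━━━━━
                 ┃     ┃ DataTable          
                 ┃     ┠────────────────────
                 ┃     ┃Age│Date      │Name 
                 ┃     ┃───┼──────────┼─────
                 ┃     ┃>9 │2024-12-03│Dave 
                 ┃     ┃19 │2024-02-02│Eve S
━━━━━━━━━━━━━━━━━┛     ┃44 │2024-04-25│Bob S
                       ┃22 │2024-11-21│Frank
                       ┃34 │2024-02-27│Alice
                       ┃62 │2024-08-12│Dave 
                       ┃26 │2024-05-18│Alice
                       ┃21 │2024-12-05│Grace
                       ┃44 │2024-08-24│Grace
                       ┗━━━━━━━━━━━━━━━━━━━━


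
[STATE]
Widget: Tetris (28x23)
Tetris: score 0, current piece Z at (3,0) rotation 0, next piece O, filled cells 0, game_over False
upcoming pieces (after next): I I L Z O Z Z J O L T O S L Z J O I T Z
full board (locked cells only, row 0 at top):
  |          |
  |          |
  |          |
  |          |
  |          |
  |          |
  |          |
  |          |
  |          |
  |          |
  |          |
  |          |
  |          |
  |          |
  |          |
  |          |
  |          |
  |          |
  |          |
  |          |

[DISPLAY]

   ▓▓     │Next:            
    ▓▓    │▓▓               
          │▓▓               
          │                 
          │                 
          │                 
          │Score:           
          │0                
          │                 
          │                 
          │                 
          │                 
          │                 
          │                 
          │                 
          │                 
          │                 
          │                 
          │                 
          │                 
          │                 
          │                 
          │                 


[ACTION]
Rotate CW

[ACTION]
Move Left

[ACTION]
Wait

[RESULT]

          │Next:            
   ▓      │▓▓               
  ▓▓      │▓▓               
  ▓       │                 
          │                 
          │                 
          │Score:           
          │0                
          │                 
          │                 
          │                 
          │                 
          │                 
          │                 
          │                 
          │                 
          │                 
          │                 
          │                 
          │                 
          │                 
          │                 
          │                 


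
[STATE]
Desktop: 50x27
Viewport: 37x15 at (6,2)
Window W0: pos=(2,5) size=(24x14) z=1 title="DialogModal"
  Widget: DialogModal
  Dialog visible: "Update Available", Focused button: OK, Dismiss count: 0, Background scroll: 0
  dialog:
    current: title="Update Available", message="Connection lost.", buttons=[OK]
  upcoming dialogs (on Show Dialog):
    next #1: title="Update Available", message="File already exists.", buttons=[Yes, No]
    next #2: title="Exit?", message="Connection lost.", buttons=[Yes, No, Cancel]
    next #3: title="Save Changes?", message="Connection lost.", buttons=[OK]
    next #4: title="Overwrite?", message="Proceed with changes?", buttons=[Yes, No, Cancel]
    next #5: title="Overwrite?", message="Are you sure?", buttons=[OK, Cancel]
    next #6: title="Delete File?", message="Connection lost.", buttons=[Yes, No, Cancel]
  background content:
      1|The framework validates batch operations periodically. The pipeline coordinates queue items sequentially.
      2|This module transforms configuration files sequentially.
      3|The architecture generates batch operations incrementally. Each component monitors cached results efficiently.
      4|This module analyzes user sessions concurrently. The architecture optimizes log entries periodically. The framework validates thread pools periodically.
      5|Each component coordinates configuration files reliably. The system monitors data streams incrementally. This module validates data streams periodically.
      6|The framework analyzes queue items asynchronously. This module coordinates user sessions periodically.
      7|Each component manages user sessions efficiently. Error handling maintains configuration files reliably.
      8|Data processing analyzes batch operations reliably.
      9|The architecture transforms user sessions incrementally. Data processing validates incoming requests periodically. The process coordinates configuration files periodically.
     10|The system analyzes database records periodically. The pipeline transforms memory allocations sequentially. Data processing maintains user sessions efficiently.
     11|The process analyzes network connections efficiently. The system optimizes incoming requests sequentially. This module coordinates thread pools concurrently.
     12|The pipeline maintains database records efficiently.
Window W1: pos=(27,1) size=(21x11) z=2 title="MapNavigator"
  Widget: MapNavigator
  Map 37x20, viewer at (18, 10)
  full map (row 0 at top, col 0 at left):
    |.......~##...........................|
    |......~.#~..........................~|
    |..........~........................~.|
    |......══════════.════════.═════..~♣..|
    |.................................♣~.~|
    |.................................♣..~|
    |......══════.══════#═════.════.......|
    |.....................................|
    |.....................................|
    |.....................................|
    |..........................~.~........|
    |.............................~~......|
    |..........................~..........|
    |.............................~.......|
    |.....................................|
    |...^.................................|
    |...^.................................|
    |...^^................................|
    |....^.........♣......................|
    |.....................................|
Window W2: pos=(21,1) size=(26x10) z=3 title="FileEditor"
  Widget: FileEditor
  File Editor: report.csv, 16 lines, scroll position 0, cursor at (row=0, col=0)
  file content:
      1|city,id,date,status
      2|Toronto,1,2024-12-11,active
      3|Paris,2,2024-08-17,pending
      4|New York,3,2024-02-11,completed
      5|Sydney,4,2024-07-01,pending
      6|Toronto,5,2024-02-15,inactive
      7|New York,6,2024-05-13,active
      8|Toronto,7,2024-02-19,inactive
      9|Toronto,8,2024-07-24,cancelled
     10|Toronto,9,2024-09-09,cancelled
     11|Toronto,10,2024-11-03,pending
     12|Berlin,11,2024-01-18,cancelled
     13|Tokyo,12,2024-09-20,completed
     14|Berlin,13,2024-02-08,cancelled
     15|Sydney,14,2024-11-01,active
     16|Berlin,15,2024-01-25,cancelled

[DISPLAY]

               ┃ FileEditor          
               ┠─────────────────────
               ┃█ity,id,date,status  
━━━━━━━━━━━━━━━┃Toronto,1,2024-12-11,
alogModal      ┃Paris,2,2024-08-17,pe
───────────────┃New York,3,2024-02-11
 framework vali┃Sydney,4,2024-07-01,p
s module transf┃Toronto,5,2024-02-15,
───────────────┗━━━━━━━━━━━━━━━━━━━━━
Update Available│ u┃ ┗━━━━━━━━━━━━━━━
Connection lost.│in┃                 
      [OK]      │es┃                 
────────────────┘es┃                 
a processing analyz┃                 
 architecture trans┃                 


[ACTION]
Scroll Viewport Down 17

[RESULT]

Connection lost.│in┃                 
      [OK]      │es┃                 
────────────────┘es┃                 
a processing analyz┃                 
 architecture trans┃                 
 system analyzes da┃                 
━━━━━━━━━━━━━━━━━━━┛                 
                                     
                                     
                                     
                                     
                                     
                                     
                                     
                                     


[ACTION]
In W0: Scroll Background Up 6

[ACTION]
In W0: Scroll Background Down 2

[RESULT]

Connection lost.│es┃                 
      [OK]      │yz┃                 
────────────────┘ns┃                 
 system analyzes da┃                 
 process analyzes n┃                 
 pipeline maintains┃                 
━━━━━━━━━━━━━━━━━━━┛                 
                                     
                                     
                                     
                                     
                                     
                                     
                                     
                                     


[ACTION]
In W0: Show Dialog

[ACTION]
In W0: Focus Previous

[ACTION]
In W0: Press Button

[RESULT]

h component manages┃                 
a processing analyz┃                 
 architecture trans┃                 
 system analyzes da┃                 
 process analyzes n┃                 
 pipeline maintains┃                 
━━━━━━━━━━━━━━━━━━━┛                 
                                     
                                     
                                     
                                     
                                     
                                     
                                     
                                     


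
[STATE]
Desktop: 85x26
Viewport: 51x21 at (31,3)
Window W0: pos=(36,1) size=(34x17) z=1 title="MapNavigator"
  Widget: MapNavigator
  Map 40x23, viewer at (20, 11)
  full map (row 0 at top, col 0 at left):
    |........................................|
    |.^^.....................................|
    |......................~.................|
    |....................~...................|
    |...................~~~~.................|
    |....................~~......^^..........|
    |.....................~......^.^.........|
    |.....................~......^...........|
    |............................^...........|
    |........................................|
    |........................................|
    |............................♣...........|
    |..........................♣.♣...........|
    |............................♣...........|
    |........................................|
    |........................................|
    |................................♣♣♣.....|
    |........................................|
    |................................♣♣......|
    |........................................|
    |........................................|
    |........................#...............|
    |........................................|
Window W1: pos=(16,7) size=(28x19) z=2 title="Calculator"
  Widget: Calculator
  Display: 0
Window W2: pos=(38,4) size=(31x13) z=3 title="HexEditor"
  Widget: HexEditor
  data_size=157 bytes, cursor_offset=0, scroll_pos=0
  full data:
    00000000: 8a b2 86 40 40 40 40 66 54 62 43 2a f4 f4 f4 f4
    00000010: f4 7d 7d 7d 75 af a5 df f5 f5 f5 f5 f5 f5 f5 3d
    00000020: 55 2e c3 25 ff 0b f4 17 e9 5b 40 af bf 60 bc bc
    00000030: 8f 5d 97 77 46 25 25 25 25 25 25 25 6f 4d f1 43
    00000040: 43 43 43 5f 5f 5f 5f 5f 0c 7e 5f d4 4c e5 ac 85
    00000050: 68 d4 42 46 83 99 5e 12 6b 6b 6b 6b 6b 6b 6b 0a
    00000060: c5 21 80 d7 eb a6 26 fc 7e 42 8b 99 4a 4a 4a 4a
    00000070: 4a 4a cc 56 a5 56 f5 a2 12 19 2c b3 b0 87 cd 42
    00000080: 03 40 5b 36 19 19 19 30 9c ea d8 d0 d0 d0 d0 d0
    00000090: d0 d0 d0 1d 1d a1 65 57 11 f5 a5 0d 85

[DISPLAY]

     ┠────────────────────────────────┨            
     ┃.┏━━━━━━━━━━━━━━━━━━━━━━━━━━━━━┓┃            
     ┃.┃ HexEditor                   ┃┃            
     ┃.┠─────────────────────────────┨┃            
━━━━━━━┃00000000  8A b2 86 40 40 40 4┃┃            
       ┃00000010  f4 7d 7d 7d 75 af a┃┃            
───────┃00000020  55 2e c3 25 ff 0b f┃┃            
       ┃00000030  8f 5d 97 77 46 25 2┃┃            
──┐    ┃00000040  43 43 43 5f 5f 5f 5┃┃            
÷ │    ┃00000050  68 d4 42 46 83 99 5┃┃            
──┤    ┃00000060  c5 21 80 d7 eb a6 2┃┃            
× │    ┃00000070  4a 4a cc 56 a5 56 f┃┃            
──┤    ┃00000080  03 40 5b 36 19 19 1┃┃            
- │    ┗━━━━━━━━━━━━━━━━━━━━━━━━━━━━━┛┃            
──┤         ┃━━━━━━━━━━━━━━━━━━━━━━━━━┛            
+ │         ┃                                      
──┤         ┃                                      
M+│         ┃                                      
──┘         ┃                                      
            ┃                                      
            ┃                                      


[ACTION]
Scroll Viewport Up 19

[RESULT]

                                                   
     ┏━━━━━━━━━━━━━━━━━━━━━━━━━━━━━━━━┓            
     ┃ MapNavigator                   ┃            
     ┠────────────────────────────────┨            
     ┃.┏━━━━━━━━━━━━━━━━━━━━━━━━━━━━━┓┃            
     ┃.┃ HexEditor                   ┃┃            
     ┃.┠─────────────────────────────┨┃            
━━━━━━━┃00000000  8A b2 86 40 40 40 4┃┃            
       ┃00000010  f4 7d 7d 7d 75 af a┃┃            
───────┃00000020  55 2e c3 25 ff 0b f┃┃            
       ┃00000030  8f 5d 97 77 46 25 2┃┃            
──┐    ┃00000040  43 43 43 5f 5f 5f 5┃┃            
÷ │    ┃00000050  68 d4 42 46 83 99 5┃┃            
──┤    ┃00000060  c5 21 80 d7 eb a6 2┃┃            
× │    ┃00000070  4a 4a cc 56 a5 56 f┃┃            
──┤    ┃00000080  03 40 5b 36 19 19 1┃┃            
- │    ┗━━━━━━━━━━━━━━━━━━━━━━━━━━━━━┛┃            
──┤         ┃━━━━━━━━━━━━━━━━━━━━━━━━━┛            
+ │         ┃                                      
──┤         ┃                                      
M+│         ┃                                      


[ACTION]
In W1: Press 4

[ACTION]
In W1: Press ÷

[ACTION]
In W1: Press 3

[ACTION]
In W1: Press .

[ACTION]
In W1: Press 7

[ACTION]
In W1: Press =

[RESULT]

                                                   
     ┏━━━━━━━━━━━━━━━━━━━━━━━━━━━━━━━━┓            
     ┃ MapNavigator                   ┃            
     ┠────────────────────────────────┨            
     ┃.┏━━━━━━━━━━━━━━━━━━━━━━━━━━━━━┓┃            
     ┃.┃ HexEditor                   ┃┃            
     ┃.┠─────────────────────────────┨┃            
━━━━━━━┃00000000  8A b2 86 40 40 40 4┃┃            
       ┃00000010  f4 7d 7d 7d 75 af a┃┃            
───────┃00000020  55 2e c3 25 ff 0b f┃┃            
 1.0810┃00000030  8f 5d 97 77 46 25 2┃┃            
──┐    ┃00000040  43 43 43 5f 5f 5f 5┃┃            
÷ │    ┃00000050  68 d4 42 46 83 99 5┃┃            
──┤    ┃00000060  c5 21 80 d7 eb a6 2┃┃            
× │    ┃00000070  4a 4a cc 56 a5 56 f┃┃            
──┤    ┃00000080  03 40 5b 36 19 19 1┃┃            
- │    ┗━━━━━━━━━━━━━━━━━━━━━━━━━━━━━┛┃            
──┤         ┃━━━━━━━━━━━━━━━━━━━━━━━━━┛            
+ │         ┃                                      
──┤         ┃                                      
M+│         ┃                                      


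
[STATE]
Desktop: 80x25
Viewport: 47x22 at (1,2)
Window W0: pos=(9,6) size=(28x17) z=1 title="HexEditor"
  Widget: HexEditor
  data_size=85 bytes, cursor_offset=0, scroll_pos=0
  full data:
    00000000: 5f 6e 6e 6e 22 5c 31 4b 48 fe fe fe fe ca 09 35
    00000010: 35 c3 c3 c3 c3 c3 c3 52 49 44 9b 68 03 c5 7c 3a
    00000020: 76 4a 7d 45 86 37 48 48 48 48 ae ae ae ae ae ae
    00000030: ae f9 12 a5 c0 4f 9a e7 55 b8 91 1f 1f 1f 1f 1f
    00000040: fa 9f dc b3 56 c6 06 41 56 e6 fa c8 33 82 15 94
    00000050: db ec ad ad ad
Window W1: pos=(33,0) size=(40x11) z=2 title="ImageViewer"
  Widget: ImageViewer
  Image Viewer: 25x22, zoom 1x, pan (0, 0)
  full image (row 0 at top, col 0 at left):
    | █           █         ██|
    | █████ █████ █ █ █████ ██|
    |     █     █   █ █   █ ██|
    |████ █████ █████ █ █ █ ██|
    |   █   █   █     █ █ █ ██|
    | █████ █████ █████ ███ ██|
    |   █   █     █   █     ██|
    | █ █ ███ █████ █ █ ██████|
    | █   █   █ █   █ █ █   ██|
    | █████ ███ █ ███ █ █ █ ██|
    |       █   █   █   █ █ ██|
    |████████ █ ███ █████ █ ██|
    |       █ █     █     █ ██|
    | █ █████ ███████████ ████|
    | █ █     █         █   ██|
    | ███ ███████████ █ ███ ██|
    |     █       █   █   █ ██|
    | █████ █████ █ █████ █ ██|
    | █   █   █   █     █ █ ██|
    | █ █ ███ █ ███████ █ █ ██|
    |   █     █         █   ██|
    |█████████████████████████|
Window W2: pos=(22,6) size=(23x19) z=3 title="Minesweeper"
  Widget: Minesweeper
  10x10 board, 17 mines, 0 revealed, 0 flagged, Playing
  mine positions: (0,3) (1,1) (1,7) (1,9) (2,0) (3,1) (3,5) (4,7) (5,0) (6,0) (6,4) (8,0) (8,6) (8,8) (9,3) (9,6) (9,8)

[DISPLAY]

                                ┠──────────────
                                ┃ █           █
                                ┃ █████ █████ █
                                ┃     █     █  
        ┏━━━━━━━━━━━━┏━━━━━━━━━━━━━━━━━━━━━┓███
        ┃ HexEditor  ┃ Minesweeper         ┃█  
        ┠────────────┠─────────────────────┨█ █
        ┃00000000  5F┃■■■■■■■■■■           ┃  █
        ┃00000010  35┃■■■■■■■■■■           ┃━━━
        ┃00000020  76┃■■■■■■■■■■           ┃   
        ┃00000030  ae┃■■■■■■■■■■           ┃   
        ┃00000040  fa┃■■■■■■■■■■           ┃   
        ┃00000050  db┃■■■■■■■■■■           ┃   
        ┃            ┃■■■■■■■■■■           ┃   
        ┃            ┃■■■■■■■■■■           ┃   
        ┃            ┃■■■■■■■■■■           ┃   
        ┃            ┃■■■■■■■■■■           ┃   
        ┃            ┃                     ┃   
        ┃            ┃                     ┃   
        ┃            ┃                     ┃   
        ┗━━━━━━━━━━━━┃                     ┃   
                     ┃                     ┃   


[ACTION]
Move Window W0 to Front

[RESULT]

                                ┠──────────────
                                ┃ █           █
                                ┃ █████ █████ █
                                ┃     █     █  
        ┏━━━━━━━━━━━━━━━━━━━━━━━━━━┓━━━━━━━┓███
        ┃ HexEditor                ┃       ┃█  
        ┠──────────────────────────┨───────┨█ █
        ┃00000000  5F 6e 6e 6e 22 5┃       ┃  █
        ┃00000010  35 c3 c3 c3 c3 c┃       ┃━━━
        ┃00000020  76 4a 7d 45 86 3┃       ┃   
        ┃00000030  ae f9 12 a5 c0 4┃       ┃   
        ┃00000040  fa 9f dc b3 56 c┃       ┃   
        ┃00000050  db ec ad ad ad  ┃       ┃   
        ┃                          ┃       ┃   
        ┃                          ┃       ┃   
        ┃                          ┃       ┃   
        ┃                          ┃       ┃   
        ┃                          ┃       ┃   
        ┃                          ┃       ┃   
        ┃                          ┃       ┃   
        ┗━━━━━━━━━━━━━━━━━━━━━━━━━━┛       ┃   
                     ┃                     ┃   


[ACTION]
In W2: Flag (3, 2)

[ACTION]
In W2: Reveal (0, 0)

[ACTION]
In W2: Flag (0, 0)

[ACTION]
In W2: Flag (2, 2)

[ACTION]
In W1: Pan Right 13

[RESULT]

                                ┠──────────────
                                ┃█         ██  
                                ┃█ █ █████ ██  
                                ┃  █ █   █ ██  
        ┏━━━━━━━━━━━━━━━━━━━━━━━━━━┓━━━━━━━┓█  
        ┃ HexEditor                ┃       ┃█  
        ┠──────────────────────────┨───────┨█  
        ┃00000000  5F 6e 6e 6e 22 5┃       ┃█  
        ┃00000010  35 c3 c3 c3 c3 c┃       ┃━━━
        ┃00000020  76 4a 7d 45 86 3┃       ┃   
        ┃00000030  ae f9 12 a5 c0 4┃       ┃   
        ┃00000040  fa 9f dc b3 56 c┃       ┃   
        ┃00000050  db ec ad ad ad  ┃       ┃   
        ┃                          ┃       ┃   
        ┃                          ┃       ┃   
        ┃                          ┃       ┃   
        ┃                          ┃       ┃   
        ┃                          ┃       ┃   
        ┃                          ┃       ┃   
        ┃                          ┃       ┃   
        ┗━━━━━━━━━━━━━━━━━━━━━━━━━━┛       ┃   
                     ┃                     ┃   


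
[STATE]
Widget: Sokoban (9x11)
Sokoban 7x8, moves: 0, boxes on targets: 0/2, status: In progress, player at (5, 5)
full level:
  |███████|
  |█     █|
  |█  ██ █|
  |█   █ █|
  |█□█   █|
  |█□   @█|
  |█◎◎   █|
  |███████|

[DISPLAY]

███████  
█     █  
█  ██ █  
█   █ █  
█□█   █  
█□   @█  
█◎◎   █  
███████  
Moves: 0 
         
         


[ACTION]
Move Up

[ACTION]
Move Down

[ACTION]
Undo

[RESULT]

███████  
█     █  
█  ██ █  
█   █ █  
█□█  @█  
█□    █  
█◎◎   █  
███████  
Moves: 1 
         
         


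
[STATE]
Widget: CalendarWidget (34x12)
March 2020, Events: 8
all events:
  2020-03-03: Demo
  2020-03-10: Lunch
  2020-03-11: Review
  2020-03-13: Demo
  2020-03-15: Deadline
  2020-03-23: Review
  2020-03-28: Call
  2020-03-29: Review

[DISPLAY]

            March 2020            
Mo Tu We Th Fr Sa Su              
                   1              
 2  3*  4  5  6  7  8             
 9 10* 11* 12 13* 14 15*          
16 17 18 19 20 21 22              
23* 24 25 26 27 28* 29*           
30 31                             
                                  
                                  
                                  
                                  


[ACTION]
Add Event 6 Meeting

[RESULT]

            March 2020            
Mo Tu We Th Fr Sa Su              
                   1              
 2  3*  4  5  6*  7  8            
 9 10* 11* 12 13* 14 15*          
16 17 18 19 20 21 22              
23* 24 25 26 27 28* 29*           
30 31                             
                                  
                                  
                                  
                                  


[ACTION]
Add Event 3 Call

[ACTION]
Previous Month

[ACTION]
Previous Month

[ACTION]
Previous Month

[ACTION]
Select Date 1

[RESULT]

          December 2019           
Mo Tu We Th Fr Sa Su              
                  [ 1]            
 2  3  4  5  6  7  8              
 9 10 11 12 13 14 15              
16 17 18 19 20 21 22              
23 24 25 26 27 28 29              
30 31                             
                                  
                                  
                                  
                                  


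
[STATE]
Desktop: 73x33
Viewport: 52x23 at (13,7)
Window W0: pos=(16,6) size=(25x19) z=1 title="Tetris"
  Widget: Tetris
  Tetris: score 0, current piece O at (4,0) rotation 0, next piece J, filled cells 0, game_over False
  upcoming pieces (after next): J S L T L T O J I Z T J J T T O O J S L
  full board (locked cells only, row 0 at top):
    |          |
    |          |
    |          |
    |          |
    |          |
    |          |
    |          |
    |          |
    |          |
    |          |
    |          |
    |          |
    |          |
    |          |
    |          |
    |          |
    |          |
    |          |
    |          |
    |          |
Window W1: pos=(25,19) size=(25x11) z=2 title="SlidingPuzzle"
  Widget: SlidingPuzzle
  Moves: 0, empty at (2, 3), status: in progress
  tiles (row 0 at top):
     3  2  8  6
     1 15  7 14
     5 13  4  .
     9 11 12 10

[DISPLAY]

   ┃ Tetris                ┃                        
   ┠───────────────────────┨                        
   ┃          │Next:       ┃                        
   ┃          │█           ┃                        
   ┃          │███         ┃                        
   ┃          │            ┃                        
   ┃          │            ┃                        
   ┃          │            ┃                        
   ┃          │Score:      ┃                        
   ┃          │0           ┃                        
   ┃          │            ┃                        
   ┃          │            ┃                        
   ┃        ┏━━━━━━━━━━━━━━━━━━━━━━━┓               
   ┃        ┃ SlidingPuzzle         ┃               
   ┃        ┠───────────────────────┨               
   ┃        ┃┌────┬────┬────┬────┐  ┃               
   ┃        ┃│  3 │  2 │  8 │  6 │  ┃               
   ┗━━━━━━━━┃├────┼────┼────┼────┤  ┃               
            ┃│  1 │ 15 │  7 │ 14 │  ┃               
            ┃├────┼────┼────┼────┤  ┃               
            ┃│  5 │ 13 │  4 │    │  ┃               
            ┃├────┼────┼────┼────┤  ┃               
            ┗━━━━━━━━━━━━━━━━━━━━━━━┛               


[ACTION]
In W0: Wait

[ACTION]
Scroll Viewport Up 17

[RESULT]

                                                    
                                                    
                                                    
                                                    
                                                    
                                                    
   ┏━━━━━━━━━━━━━━━━━━━━━━━┓                        
   ┃ Tetris                ┃                        
   ┠───────────────────────┨                        
   ┃          │Next:       ┃                        
   ┃          │█           ┃                        
   ┃          │███         ┃                        
   ┃          │            ┃                        
   ┃          │            ┃                        
   ┃          │            ┃                        
   ┃          │Score:      ┃                        
   ┃          │0           ┃                        
   ┃          │            ┃                        
   ┃          │            ┃                        
   ┃        ┏━━━━━━━━━━━━━━━━━━━━━━━┓               
   ┃        ┃ SlidingPuzzle         ┃               
   ┃        ┠───────────────────────┨               
   ┃        ┃┌────┬────┬────┬────┐  ┃               


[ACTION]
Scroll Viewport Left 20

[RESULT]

                                                    
                                                    
                                                    
                                                    
                                                    
                                                    
                ┏━━━━━━━━━━━━━━━━━━━━━━━┓           
                ┃ Tetris                ┃           
                ┠───────────────────────┨           
                ┃          │Next:       ┃           
                ┃          │█           ┃           
                ┃          │███         ┃           
                ┃          │            ┃           
                ┃          │            ┃           
                ┃          │            ┃           
                ┃          │Score:      ┃           
                ┃          │0           ┃           
                ┃          │            ┃           
                ┃          │            ┃           
                ┃        ┏━━━━━━━━━━━━━━━━━━━━━━━┓  
                ┃        ┃ SlidingPuzzle         ┃  
                ┃        ┠───────────────────────┨  
                ┃        ┃┌────┬────┬────┬────┐  ┃  


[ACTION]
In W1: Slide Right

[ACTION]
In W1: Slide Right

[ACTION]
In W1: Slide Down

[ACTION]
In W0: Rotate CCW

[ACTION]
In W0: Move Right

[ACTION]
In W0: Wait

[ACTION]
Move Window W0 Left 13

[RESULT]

                                                    
                                                    
                                                    
                                                    
                                                    
                                                    
   ┏━━━━━━━━━━━━━━━━━━━━━━━┓                        
   ┃ Tetris                ┃                        
   ┠───────────────────────┨                        
   ┃          │Next:       ┃                        
   ┃          │█           ┃                        
   ┃          │███         ┃                        
   ┃          │            ┃                        
   ┃          │            ┃                        
   ┃          │            ┃                        
   ┃          │Score:      ┃                        
   ┃          │0           ┃                        
   ┃          │            ┃                        
   ┃          │            ┃                        
   ┃          │          ┏━━━━━━━━━━━━━━━━━━━━━━━┓  
   ┃          │          ┃ SlidingPuzzle         ┃  
   ┃          │          ┠───────────────────────┨  
   ┃          │          ┃┌────┬────┬────┬────┐  ┃  


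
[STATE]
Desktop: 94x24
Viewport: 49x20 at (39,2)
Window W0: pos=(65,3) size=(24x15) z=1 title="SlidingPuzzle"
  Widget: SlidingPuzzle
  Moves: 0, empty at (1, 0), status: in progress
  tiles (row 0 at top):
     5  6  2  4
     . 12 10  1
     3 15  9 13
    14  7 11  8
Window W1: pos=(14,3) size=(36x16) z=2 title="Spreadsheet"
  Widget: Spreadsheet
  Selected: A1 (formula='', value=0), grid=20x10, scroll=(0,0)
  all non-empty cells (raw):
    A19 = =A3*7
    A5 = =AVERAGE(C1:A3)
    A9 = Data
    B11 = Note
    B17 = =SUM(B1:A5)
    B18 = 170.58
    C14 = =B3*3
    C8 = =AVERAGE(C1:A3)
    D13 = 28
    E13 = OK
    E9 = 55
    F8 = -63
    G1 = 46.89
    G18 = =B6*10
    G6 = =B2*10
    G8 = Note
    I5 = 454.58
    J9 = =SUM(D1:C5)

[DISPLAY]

                                                 
━━━━━━━━━━┓               ┏━━━━━━━━━━━━━━━━━━━━━━
          ┃               ┃ SlidingPuzzle        
──────────┨               ┠──────────────────────
          ┃               ┃┌────┬────┬────┬────┐ 
       D  ┃               ┃│  5 │  6 │  2 │  4 │ 
----------┃               ┃├────┼────┼────┼────┤ 
   0      ┃               ┃│    │ 12 │ 10 │  1 │ 
   0      ┃               ┃├────┼────┼────┼────┤ 
   0      ┃               ┃│  3 │ 15 │  9 │ 13 │ 
   0      ┃               ┃├────┼────┼────┼────┤ 
   0      ┃               ┃│ 14 │  7 │ 11 │  8 │ 
   0      ┃               ┃└────┴────┴────┴────┘ 
   0      ┃               ┃Moves: 0              
   0      ┃               ┃                      
   0      ┃               ┗━━━━━━━━━━━━━━━━━━━━━━
━━━━━━━━━━┛                                      
                                                 
                                                 
                                                 


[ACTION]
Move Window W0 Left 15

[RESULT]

                                                 
━━━━━━━━━━┓┏━━━━━━━━━━━━━━━━━━━━━━┓              
          ┃┃ SlidingPuzzle        ┃              
──────────┨┠──────────────────────┨              
          ┃┃┌────┬────┬────┬────┐ ┃              
       D  ┃┃│  5 │  6 │  2 │  4 │ ┃              
----------┃┃├────┼────┼────┼────┤ ┃              
   0      ┃┃│    │ 12 │ 10 │  1 │ ┃              
   0      ┃┃├────┼────┼────┼────┤ ┃              
   0      ┃┃│  3 │ 15 │  9 │ 13 │ ┃              
   0      ┃┃├────┼────┼────┼────┤ ┃              
   0      ┃┃│ 14 │  7 │ 11 │  8 │ ┃              
   0      ┃┃└────┴────┴────┴────┘ ┃              
   0      ┃┃Moves: 0              ┃              
   0      ┃┃                      ┃              
   0      ┃┗━━━━━━━━━━━━━━━━━━━━━━┛              
━━━━━━━━━━┛                                      
                                                 
                                                 
                                                 


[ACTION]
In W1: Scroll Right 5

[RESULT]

                                                 
━━━━━━━━━━┓┏━━━━━━━━━━━━━━━━━━━━━━┓              
          ┃┃ SlidingPuzzle        ┃              
──────────┨┠──────────────────────┨              
          ┃┃┌────┬────┬────┬────┐ ┃              
       I  ┃┃│  5 │  6 │  2 │  4 │ ┃              
----------┃┃├────┼────┼────┼────┤ ┃              
   0      ┃┃│    │ 12 │ 10 │  1 │ ┃              
   0      ┃┃├────┼────┼────┼────┤ ┃              
   0      ┃┃│  3 │ 15 │  9 │ 13 │ ┃              
   0      ┃┃├────┼────┼────┼────┤ ┃              
   0  454.┃┃│ 14 │  7 │ 11 │  8 │ ┃              
   0      ┃┃└────┴────┴────┴────┘ ┃              
   0      ┃┃Moves: 0              ┃              
   0      ┃┃                      ┃              
   0      ┃┗━━━━━━━━━━━━━━━━━━━━━━┛              
━━━━━━━━━━┛                                      
                                                 
                                                 
                                                 


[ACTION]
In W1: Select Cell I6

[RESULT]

                                                 
━━━━━━━━━━┓┏━━━━━━━━━━━━━━━━━━━━━━┓              
          ┃┃ SlidingPuzzle        ┃              
──────────┨┠──────────────────────┨              
          ┃┃┌────┬────┬────┬────┐ ┃              
       I  ┃┃│  5 │  6 │  2 │  4 │ ┃              
----------┃┃├────┼────┼────┼────┤ ┃              
   0      ┃┃│    │ 12 │ 10 │  1 │ ┃              
   0      ┃┃├────┼────┼────┼────┤ ┃              
   0      ┃┃│  3 │ 15 │  9 │ 13 │ ┃              
   0      ┃┃├────┼────┼────┼────┤ ┃              
   0  454.┃┃│ 14 │  7 │ 11 │  8 │ ┃              
   0     [┃┃└────┴────┴────┴────┘ ┃              
   0      ┃┃Moves: 0              ┃              
   0      ┃┃                      ┃              
   0      ┃┗━━━━━━━━━━━━━━━━━━━━━━┛              
━━━━━━━━━━┛                                      
                                                 
                                                 
                                                 
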